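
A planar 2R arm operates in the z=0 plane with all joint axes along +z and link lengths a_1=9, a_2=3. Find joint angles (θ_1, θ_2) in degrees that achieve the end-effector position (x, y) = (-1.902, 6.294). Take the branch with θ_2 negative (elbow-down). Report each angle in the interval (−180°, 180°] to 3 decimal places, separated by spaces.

119.999 -150.005

cos θ_2 = (43.2320−9²−3²)/(2·9·3) = -0.8661; θ_2 = -150.0055° (elbow-down)
β = atan2(6.2940,-1.9020) = 106.8144°; ψ = atan2(-1.4998,6.4018) = -13.1850°
θ_1 = β − ψ = 119.9994°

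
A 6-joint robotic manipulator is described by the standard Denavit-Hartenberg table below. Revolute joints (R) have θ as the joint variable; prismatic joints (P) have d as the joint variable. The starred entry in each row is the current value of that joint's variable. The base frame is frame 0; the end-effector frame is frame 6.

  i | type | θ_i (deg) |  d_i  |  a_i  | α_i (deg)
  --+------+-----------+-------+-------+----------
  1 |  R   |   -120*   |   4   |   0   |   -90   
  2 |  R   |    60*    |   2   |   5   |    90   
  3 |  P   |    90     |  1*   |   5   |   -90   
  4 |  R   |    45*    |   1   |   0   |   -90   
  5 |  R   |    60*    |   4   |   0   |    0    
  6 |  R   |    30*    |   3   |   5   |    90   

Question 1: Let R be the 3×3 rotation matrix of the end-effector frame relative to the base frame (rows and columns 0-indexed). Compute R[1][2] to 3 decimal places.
End-effector z-axis (col 2 of R) = (0.9186,0.1768,-0.3536)
R[1][2] = 0.1768

0.177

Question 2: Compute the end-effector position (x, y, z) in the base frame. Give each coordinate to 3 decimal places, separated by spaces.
1.236 -1.960 -5.769

after link 1: o_1 = (0.0000, 0.0000, 4.0000)
after link 2: o_2 = (0.4821, -3.1651, -0.3301)
after link 3: o_3 = (4.3792, -6.4151, 0.1699)
after link 4: o_4 = (4.6292, -5.9821, 1.0359)
after link 5: o_5 = (3.4044, -2.4465, -0.3783)
after link 6: o_6 = (1.2359, -1.9599, -5.7691)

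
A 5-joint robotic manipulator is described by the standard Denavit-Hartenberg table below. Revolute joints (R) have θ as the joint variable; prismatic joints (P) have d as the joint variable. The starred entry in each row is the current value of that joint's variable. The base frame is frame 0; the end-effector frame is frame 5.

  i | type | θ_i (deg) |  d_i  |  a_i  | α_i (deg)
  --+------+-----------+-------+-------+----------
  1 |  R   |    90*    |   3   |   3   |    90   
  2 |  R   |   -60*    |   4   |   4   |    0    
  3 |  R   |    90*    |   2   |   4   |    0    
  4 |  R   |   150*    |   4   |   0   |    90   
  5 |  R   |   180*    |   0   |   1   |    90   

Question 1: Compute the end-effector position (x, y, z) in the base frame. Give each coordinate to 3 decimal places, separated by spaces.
10.000 9.464 1.536

after link 1: o_1 = (0.0000, 3.0000, 3.0000)
after link 2: o_2 = (4.0000, 5.0000, -0.4641)
after link 3: o_3 = (6.0000, 8.4641, 1.5359)
after link 4: o_4 = (10.0000, 8.4641, 1.5359)
after link 5: o_5 = (10.0000, 9.4641, 1.5359)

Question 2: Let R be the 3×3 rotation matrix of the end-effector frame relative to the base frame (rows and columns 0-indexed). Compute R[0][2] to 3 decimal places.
1.000

End-effector z-axis (col 2 of R) = (1.0000,-0.0000,0.0000)
R[0][2] = 1.0000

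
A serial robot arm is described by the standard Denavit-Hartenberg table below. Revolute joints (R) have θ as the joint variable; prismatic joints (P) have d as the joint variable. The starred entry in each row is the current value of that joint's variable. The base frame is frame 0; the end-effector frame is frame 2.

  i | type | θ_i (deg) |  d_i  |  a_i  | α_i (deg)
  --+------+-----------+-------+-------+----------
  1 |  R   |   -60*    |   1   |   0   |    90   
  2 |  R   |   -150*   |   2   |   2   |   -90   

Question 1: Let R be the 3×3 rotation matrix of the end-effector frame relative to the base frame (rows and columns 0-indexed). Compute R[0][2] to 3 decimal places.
End-effector z-axis (col 2 of R) = (0.2500,-0.4330,-0.8660)
R[0][2] = 0.2500

0.250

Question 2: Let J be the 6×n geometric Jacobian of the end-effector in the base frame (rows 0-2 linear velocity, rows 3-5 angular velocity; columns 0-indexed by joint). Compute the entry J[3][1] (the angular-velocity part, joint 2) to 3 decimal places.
axis z_1 = (-0.8660,-0.5000,0.0000); lever o_n−o_1 = (-2.5981,0.5000,-1.0000)
cross product → J_v[:, 1] = (0.5000,-0.8660,-1.7321)
J_ω[:, 1] = z_1
entry J[3][1] = -0.8660

-0.866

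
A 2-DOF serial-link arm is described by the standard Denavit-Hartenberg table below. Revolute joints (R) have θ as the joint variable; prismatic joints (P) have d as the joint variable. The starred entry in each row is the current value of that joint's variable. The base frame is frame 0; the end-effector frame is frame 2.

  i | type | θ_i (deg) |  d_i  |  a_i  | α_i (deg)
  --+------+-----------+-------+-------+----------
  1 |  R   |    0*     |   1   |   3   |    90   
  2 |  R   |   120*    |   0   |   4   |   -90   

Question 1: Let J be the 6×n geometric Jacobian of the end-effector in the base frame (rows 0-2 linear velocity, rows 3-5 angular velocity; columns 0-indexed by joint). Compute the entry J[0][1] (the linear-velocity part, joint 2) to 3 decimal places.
-3.464

axis z_1 = (0.0000,-1.0000,0.0000); lever o_n−o_1 = (-2.0000,0.0000,3.4641)
cross product → J_v[:, 1] = (-3.4641,-0.0000,-2.0000)
J_ω[:, 1] = z_1
entry J[0][1] = -3.4641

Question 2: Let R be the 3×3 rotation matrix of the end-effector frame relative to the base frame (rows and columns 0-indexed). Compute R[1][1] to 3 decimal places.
End-effector y-axis (col 1 of R) = (-0.0000,1.0000,-0.0000)
R[1][1] = 1.0000

1.000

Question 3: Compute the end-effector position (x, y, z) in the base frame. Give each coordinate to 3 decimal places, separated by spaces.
1.000 0.000 4.464

after link 1: o_1 = (3.0000, 0.0000, 1.0000)
after link 2: o_2 = (1.0000, 0.0000, 4.4641)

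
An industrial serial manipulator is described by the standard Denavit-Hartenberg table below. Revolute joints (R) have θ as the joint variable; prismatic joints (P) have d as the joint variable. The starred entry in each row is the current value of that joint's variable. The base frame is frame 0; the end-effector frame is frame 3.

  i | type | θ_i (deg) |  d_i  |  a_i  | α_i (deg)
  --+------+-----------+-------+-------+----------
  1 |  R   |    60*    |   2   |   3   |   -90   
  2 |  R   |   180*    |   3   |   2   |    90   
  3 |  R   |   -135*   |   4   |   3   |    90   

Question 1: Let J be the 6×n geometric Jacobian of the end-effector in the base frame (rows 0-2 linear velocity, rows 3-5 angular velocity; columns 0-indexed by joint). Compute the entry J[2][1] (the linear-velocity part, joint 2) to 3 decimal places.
axis z_1 = (-0.8660,0.5000,0.0000); lever o_n−o_1 = (-0.7003,0.5444,-4.0000)
cross product → J_v[:, 1] = (-2.0000,-3.4641,-0.1213)
J_ω[:, 1] = z_1
entry J[2][1] = -0.1213

-0.121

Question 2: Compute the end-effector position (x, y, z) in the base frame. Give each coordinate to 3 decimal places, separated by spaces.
after link 1: o_1 = (1.5000, 2.5981, 2.0000)
after link 2: o_2 = (-2.0981, 2.3660, 2.0000)
after link 3: o_3 = (0.7997, 3.1425, -2.0000)

0.800 3.142 -2.000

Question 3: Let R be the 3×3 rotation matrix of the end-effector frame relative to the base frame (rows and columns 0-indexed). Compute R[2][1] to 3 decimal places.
-1.000

End-effector y-axis (col 1 of R) = (-0.0000,0.0000,-1.0000)
R[2][1] = -1.0000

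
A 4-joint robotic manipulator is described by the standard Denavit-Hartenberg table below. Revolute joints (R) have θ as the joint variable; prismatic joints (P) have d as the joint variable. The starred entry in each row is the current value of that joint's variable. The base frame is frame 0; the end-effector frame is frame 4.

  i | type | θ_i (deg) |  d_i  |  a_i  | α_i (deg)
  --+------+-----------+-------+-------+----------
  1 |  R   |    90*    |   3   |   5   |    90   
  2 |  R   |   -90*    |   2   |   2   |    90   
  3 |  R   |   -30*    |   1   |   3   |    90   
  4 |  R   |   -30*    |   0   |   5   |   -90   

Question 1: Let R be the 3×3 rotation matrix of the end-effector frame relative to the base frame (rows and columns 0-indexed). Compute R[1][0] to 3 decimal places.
0.500

End-effector x-axis (col 0 of R) = (-0.4330,0.5000,-0.7500)
R[1][0] = 0.5000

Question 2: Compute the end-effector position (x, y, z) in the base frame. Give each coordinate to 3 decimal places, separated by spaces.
-1.665 6.500 -5.348

after link 1: o_1 = (0.0000, 5.0000, 3.0000)
after link 2: o_2 = (2.0000, 5.0000, 1.0000)
after link 3: o_3 = (0.5000, 4.0000, -1.5981)
after link 4: o_4 = (-1.6651, 6.5000, -5.3481)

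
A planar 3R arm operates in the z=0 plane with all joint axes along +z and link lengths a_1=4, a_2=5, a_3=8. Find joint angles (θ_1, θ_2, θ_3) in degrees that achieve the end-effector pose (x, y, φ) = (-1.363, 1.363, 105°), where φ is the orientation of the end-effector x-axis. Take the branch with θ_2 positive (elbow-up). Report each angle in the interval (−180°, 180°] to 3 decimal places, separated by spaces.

-134.991 89.991 150.000

wrist centre = target − a_3·(cos φ, sin φ) = (0.7076, -6.3644)
cos θ_2 = (41.0063−4²−5²)/(2·4·5) = 0.0002; θ_2 = 89.9910° (elbow-up)
β = atan2(-6.3644,0.7076) = -83.6563°; ψ = atan2(5.0000,4.0008) = 51.3347°
θ_1 = β − ψ = -134.9910°
θ_3 = φ − θ_1 − θ_2 = 150.0000° (wrapped to (-180°,180°])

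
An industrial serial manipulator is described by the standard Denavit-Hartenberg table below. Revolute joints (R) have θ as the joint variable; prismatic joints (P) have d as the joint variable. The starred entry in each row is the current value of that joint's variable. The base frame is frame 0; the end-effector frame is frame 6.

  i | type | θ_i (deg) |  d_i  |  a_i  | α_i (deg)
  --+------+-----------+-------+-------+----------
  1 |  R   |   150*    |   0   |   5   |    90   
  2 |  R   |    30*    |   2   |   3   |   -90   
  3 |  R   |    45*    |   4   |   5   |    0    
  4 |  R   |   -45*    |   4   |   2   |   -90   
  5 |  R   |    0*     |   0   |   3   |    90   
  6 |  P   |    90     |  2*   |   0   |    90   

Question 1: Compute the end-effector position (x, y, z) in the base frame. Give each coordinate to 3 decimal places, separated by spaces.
-9.419 3.665 14.428

after link 1: o_1 = (-4.3301, 2.5000, 0.0000)
after link 2: o_2 = (-5.5801, 5.5311, 1.5000)
after link 3: o_3 = (-8.2675, 3.0002, 6.7319)
after link 4: o_4 = (-8.0354, 2.8662, 11.1960)
after link 5: o_5 = (-10.2854, 4.1652, 12.6960)
after link 6: o_6 = (-9.4194, 3.6652, 14.4280)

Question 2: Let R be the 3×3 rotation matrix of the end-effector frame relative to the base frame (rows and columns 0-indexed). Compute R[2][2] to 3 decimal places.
End-effector z-axis (col 2 of R) = (-0.7500,0.4330,0.5000)
R[2][2] = 0.5000

0.500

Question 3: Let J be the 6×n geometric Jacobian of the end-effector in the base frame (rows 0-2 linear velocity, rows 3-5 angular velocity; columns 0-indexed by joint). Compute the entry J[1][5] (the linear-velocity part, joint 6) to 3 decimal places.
-0.250

prismatic axis z_5 = (0.4330,-0.2500,0.8660)
J_v[:, 5] = z_5; J_ω[:, 5] = (0,0,0)
entry J[1][5] = -0.2500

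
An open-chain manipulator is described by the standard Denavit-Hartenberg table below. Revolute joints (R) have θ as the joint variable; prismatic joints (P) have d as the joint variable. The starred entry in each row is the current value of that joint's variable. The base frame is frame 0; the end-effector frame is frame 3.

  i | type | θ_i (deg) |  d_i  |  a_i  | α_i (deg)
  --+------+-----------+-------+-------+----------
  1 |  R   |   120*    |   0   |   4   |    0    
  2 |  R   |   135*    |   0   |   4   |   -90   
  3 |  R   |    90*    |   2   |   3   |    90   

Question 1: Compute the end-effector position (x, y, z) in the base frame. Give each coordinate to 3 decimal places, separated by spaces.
-1.103 -0.917 -3.000

after link 1: o_1 = (-2.0000, 3.4641, 0.0000)
after link 2: o_2 = (-3.0353, -0.3996, 0.0000)
after link 3: o_3 = (-1.1034, -0.9172, -3.0000)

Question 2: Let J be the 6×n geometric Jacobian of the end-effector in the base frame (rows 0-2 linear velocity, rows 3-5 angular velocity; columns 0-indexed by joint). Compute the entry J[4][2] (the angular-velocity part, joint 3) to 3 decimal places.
-0.259

axis z_2 = (0.9659,-0.2588,0.0000); lever o_n−o_2 = (1.9319,-0.5176,-3.0000)
cross product → J_v[:, 2] = (0.7765,2.8978,-0.0000)
J_ω[:, 2] = z_2
entry J[4][2] = -0.2588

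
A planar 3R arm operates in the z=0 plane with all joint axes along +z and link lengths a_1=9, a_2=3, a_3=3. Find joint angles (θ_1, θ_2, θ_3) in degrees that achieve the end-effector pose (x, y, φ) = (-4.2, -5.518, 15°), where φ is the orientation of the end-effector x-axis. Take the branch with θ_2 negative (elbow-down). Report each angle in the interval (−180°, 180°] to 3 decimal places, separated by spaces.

wrist centre = target − a_3·(cos φ, sin φ) = (-7.0978, -6.2945)
cos θ_2 = (89.9986−9²−3²)/(2·9·3) = -0.0000; θ_2 = -90.0014° (elbow-down)
β = atan2(-6.2945,-7.0978) = -138.4327°; ψ = atan2(-3.0000,8.9999) = -18.4351°
θ_1 = β − ψ = -119.9976°
θ_3 = φ − θ_1 − θ_2 = -135.0009° (wrapped to (-180°,180°])

-119.998 -90.001 -135.001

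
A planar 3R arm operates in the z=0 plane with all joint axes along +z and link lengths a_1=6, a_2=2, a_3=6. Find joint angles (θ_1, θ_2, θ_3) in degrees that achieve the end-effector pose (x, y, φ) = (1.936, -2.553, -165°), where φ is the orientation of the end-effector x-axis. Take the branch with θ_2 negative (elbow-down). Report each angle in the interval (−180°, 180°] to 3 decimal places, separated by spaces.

wrist centre = target − a_3·(cos φ, sin φ) = (7.7316, -1.0001)
cos θ_2 = (60.7771−6²−2²)/(2·6·2) = 0.8657; θ_2 = -30.0358° (elbow-down)
β = atan2(-1.0001,7.7316) = -7.3704°; ψ = atan2(-1.0011,7.7314) = -7.3777°
θ_1 = β − ψ = 0.0074°
θ_3 = φ − θ_1 − θ_2 = -134.9716° (wrapped to (-180°,180°])

0.007 -30.036 -134.972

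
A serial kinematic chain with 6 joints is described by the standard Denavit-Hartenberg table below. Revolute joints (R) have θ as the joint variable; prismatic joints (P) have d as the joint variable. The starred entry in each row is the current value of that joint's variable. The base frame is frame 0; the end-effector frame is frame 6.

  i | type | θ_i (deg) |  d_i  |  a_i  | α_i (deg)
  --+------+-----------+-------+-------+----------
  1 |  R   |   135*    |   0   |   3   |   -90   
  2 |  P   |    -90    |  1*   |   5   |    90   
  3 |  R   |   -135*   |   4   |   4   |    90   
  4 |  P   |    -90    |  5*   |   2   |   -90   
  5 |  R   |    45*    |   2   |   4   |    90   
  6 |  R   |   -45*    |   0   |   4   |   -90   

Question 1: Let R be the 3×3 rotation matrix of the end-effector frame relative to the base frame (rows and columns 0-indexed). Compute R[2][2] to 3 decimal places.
End-effector z-axis (col 2 of R) = (0.2500,0.9571,-0.1464)
R[2][2] = -0.1464

-0.146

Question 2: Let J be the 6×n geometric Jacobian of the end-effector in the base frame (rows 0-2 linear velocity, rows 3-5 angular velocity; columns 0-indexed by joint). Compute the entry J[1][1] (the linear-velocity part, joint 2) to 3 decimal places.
-0.707

prismatic axis z_1 = (-0.7071,-0.7071,0.0000)
J_v[:, 1] = z_1; J_ω[:, 1] = (0,0,0)
entry J[1][1] = -0.7071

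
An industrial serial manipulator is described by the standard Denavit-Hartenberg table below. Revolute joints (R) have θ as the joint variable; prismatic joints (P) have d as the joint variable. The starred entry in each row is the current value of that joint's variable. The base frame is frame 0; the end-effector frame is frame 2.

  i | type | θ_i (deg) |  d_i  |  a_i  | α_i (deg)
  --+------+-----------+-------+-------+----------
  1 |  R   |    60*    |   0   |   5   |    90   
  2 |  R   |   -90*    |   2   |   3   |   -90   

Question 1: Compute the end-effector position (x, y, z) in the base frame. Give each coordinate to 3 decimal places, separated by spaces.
after link 1: o_1 = (2.5000, 4.3301, 0.0000)
after link 2: o_2 = (4.2321, 3.3301, -3.0000)

4.232 3.330 -3.000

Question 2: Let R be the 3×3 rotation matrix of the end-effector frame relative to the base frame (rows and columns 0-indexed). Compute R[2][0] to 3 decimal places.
-1.000

End-effector x-axis (col 0 of R) = (0.0000,0.0000,-1.0000)
R[2][0] = -1.0000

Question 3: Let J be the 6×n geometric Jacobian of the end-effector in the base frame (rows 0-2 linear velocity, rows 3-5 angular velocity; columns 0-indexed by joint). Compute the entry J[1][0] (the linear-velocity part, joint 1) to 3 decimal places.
4.232

axis z_0 = ẑ; lever o_n−o_0 = (4.2321,3.3301,-3.0000)
cross product → J_v[:, 0] = (-3.3301,4.2321,0.0000)
J_ω[:, 0] = z_0
entry J[1][0] = 4.2321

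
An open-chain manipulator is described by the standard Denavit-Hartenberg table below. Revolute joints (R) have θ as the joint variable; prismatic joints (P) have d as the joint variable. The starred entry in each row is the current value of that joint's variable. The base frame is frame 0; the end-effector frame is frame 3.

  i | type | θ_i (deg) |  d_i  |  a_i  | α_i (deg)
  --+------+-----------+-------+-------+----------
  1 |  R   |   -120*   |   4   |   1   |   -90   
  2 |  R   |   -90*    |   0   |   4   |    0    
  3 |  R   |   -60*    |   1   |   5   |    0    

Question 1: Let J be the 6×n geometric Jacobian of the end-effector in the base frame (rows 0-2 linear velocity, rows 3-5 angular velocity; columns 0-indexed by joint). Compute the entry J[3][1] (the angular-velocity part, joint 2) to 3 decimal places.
axis z_1 = (0.8660,-0.5000,0.0000); lever o_n−o_1 = (3.0311,3.2500,6.5000)
cross product → J_v[:, 1] = (-3.2500,-5.6292,4.3301)
J_ω[:, 1] = z_1
entry J[3][1] = 0.8660

0.866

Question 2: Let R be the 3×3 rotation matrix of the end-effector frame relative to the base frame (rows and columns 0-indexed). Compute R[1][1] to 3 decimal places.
-0.433

End-effector y-axis (col 1 of R) = (-0.2500,-0.4330,0.8660)
R[1][1] = -0.4330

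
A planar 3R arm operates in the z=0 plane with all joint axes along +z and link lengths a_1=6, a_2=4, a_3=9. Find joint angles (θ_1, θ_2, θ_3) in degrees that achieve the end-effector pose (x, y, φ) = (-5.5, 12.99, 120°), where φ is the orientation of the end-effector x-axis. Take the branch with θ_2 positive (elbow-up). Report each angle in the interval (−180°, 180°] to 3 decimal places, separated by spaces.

60.000 120.005 -60.005

wrist centre = target − a_3·(cos φ, sin φ) = (-1.0000, 5.1958)
cos θ_2 = (27.9960−6²−4²)/(2·6·4) = -0.5001; θ_2 = 120.0055° (elbow-up)
β = atan2(5.1958,-1.0000) = 100.8942°; ψ = atan2(3.4639,3.9997) = 40.8942°
θ_1 = β − ψ = 60.0000°
θ_3 = φ − θ_1 − θ_2 = -60.0055° (wrapped to (-180°,180°])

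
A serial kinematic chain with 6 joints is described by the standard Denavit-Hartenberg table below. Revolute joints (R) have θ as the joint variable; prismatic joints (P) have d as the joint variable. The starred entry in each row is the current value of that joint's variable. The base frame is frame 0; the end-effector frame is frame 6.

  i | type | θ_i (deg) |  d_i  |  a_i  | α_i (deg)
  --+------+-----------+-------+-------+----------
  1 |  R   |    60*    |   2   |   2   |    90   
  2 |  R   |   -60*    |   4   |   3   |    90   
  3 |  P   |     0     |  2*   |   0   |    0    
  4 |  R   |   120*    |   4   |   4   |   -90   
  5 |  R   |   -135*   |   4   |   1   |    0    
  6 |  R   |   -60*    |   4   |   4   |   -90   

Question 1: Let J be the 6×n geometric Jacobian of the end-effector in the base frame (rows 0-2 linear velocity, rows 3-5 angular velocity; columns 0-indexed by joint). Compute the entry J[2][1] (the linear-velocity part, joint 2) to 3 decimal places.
-6.733

axis z_1 = (0.8660,-0.5000,0.0000); lever o_n−o_1 = (-3.7948,-5.5841,0.3188)
cross product → J_v[:, 1] = (-0.1594,-0.2761,-6.7333)
J_ω[:, 1] = z_1
entry J[2][1] = -6.7333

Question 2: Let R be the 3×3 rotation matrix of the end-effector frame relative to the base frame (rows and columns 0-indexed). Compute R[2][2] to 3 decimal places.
End-effector z-axis (col 2 of R) = (-0.5800,-0.5563,-0.5950)
R[2][2] = -0.5950

-0.595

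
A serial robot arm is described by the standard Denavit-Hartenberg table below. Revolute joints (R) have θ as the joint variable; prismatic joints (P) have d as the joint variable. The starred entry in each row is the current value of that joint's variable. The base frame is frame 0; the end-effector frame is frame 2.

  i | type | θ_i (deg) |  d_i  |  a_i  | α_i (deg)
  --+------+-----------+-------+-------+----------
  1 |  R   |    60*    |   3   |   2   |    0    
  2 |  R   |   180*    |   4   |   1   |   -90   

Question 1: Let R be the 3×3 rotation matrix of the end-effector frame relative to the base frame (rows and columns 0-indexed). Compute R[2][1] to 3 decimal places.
End-effector y-axis (col 1 of R) = (0.0000,-0.0000,-1.0000)
R[2][1] = -1.0000

-1.000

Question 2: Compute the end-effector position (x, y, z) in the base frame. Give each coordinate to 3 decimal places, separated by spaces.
after link 1: o_1 = (1.0000, 1.7321, 3.0000)
after link 2: o_2 = (0.5000, 0.8660, 7.0000)

0.500 0.866 7.000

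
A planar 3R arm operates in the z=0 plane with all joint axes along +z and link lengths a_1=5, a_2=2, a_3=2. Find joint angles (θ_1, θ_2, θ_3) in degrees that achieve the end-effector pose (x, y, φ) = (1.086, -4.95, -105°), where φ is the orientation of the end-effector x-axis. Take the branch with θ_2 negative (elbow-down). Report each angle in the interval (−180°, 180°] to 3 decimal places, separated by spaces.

wrist centre = target − a_3·(cos φ, sin φ) = (1.6036, -3.0181)
cos θ_2 = (11.6809−5²−2²)/(2·5·2) = -0.8660; θ_2 = -149.9921° (elbow-down)
β = atan2(-3.0181,1.6036) = -62.0169°; ψ = atan2(-1.0002,3.2681) = -17.0174°
θ_1 = β − ψ = -44.9995°
θ_3 = φ − θ_1 − θ_2 = 89.9916° (wrapped to (-180°,180°])

-44.999 -149.992 89.992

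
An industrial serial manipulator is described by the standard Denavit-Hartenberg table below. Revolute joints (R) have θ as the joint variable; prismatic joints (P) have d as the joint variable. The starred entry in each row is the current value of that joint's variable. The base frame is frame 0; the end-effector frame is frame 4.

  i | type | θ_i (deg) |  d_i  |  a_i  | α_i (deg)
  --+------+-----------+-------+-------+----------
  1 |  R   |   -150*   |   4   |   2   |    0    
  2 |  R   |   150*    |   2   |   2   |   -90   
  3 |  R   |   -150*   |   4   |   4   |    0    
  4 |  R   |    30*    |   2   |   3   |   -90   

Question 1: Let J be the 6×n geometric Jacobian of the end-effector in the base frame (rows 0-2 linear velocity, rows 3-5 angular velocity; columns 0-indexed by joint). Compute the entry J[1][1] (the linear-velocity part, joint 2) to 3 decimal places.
axis z_1 = (0.0000,0.0000,1.0000); lever o_n−o_1 = (-2.9641,6.0000,6.5981)
cross product → J_v[:, 1] = (-6.0000,-2.9641,0.0000)
J_ω[:, 1] = z_1
entry J[1][1] = -2.9641

-2.964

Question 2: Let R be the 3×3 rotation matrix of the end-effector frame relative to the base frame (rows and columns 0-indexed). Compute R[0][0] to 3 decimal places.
-0.500

End-effector x-axis (col 0 of R) = (-0.5000,-0.0000,0.8660)
R[0][0] = -0.5000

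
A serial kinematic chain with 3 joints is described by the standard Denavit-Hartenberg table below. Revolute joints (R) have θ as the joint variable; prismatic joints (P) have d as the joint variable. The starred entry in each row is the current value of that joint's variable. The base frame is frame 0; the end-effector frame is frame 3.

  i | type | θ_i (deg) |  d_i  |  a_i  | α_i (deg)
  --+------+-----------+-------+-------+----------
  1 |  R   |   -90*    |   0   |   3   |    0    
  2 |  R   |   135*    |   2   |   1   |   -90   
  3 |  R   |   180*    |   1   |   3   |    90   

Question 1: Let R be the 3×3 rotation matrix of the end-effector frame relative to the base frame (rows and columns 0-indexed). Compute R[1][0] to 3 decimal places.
-0.707

End-effector x-axis (col 0 of R) = (-0.7071,-0.7071,-0.0000)
R[1][0] = -0.7071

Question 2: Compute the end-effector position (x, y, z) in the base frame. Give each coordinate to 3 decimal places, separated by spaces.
-2.121 -3.707 2.000

after link 1: o_1 = (0.0000, -3.0000, 0.0000)
after link 2: o_2 = (0.7071, -2.2929, 2.0000)
after link 3: o_3 = (-2.1213, -3.7071, 2.0000)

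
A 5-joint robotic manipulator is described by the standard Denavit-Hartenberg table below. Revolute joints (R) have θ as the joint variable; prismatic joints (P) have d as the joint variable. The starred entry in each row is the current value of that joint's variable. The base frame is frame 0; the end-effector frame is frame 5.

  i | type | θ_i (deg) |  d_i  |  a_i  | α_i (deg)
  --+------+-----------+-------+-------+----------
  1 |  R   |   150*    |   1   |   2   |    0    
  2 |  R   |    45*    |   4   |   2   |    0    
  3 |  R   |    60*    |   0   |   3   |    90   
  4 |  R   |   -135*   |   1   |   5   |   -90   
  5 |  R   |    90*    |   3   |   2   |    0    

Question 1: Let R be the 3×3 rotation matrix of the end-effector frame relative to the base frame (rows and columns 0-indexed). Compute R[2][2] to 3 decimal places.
-0.707

End-effector z-axis (col 2 of R) = (-0.1830,-0.6830,-0.7071)
R[2][2] = -0.7071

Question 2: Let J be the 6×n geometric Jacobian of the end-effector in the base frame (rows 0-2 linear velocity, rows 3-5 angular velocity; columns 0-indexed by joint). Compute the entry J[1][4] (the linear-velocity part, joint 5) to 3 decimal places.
-1.366

axis z_4 = (-0.1830,-0.6830,-0.7071); lever o_n−o_4 = (1.3828,-2.5667,-2.1213)
cross product → J_v[:, 4] = (-0.3660,-1.3660,1.4142)
J_ω[:, 4] = z_4
entry J[1][4] = -1.3660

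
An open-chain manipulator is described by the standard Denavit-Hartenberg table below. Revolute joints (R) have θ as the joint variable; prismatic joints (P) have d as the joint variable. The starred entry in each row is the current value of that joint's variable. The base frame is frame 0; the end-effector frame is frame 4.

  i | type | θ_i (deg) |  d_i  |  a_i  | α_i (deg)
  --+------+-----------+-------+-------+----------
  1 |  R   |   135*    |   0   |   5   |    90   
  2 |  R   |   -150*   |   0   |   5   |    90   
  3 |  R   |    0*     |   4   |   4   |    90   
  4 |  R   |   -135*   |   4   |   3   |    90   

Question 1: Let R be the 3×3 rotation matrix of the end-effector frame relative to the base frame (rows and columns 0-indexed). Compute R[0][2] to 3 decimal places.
-0.183

End-effector z-axis (col 2 of R) = (-0.1830,0.1830,0.9659)
R[0][2] = -0.1830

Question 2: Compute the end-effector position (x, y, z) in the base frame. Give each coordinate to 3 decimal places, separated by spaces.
after link 1: o_1 = (-3.5355, 3.5355, 0.0000)
after link 2: o_2 = (-0.4737, 0.4737, -2.5000)
after link 3: o_3 = (3.3900, -3.3900, -1.0359)
after link 4: o_4 = (-1.4874, -4.1694, -1.8124)

-1.487 -4.169 -1.812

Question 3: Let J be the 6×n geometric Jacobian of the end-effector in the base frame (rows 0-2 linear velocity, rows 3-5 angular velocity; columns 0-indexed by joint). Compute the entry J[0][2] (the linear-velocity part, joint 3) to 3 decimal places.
axis z_2 = (0.3536,-0.3536,0.8660); lever o_n−o_2 = (-1.0138,-4.6431,0.6876)
cross product → J_v[:, 2] = (3.7779,-1.1211,-2.0000)
J_ω[:, 2] = z_2
entry J[0][2] = 3.7779

3.778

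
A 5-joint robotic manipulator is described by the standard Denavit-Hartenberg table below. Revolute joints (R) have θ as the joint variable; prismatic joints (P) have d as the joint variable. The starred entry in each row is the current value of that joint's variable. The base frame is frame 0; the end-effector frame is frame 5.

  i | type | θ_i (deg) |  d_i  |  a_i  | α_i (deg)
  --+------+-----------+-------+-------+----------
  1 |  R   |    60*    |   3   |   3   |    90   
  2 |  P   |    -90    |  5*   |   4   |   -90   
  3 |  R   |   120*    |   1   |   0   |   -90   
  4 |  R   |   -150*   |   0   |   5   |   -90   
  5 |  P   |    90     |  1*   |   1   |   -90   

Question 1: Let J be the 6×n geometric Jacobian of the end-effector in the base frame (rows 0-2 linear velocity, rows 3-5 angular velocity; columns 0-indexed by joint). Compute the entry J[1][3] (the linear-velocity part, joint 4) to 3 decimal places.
axis z_3 = (0.4330,-0.2500,0.8660); lever o_n−o_3 = (4.1226,1.5066,-2.7811)
cross product → J_v[:, 3] = (-0.6095,4.7745,1.6830)
J_ω[:, 3] = z_3
entry J[1][3] = 4.7745

4.775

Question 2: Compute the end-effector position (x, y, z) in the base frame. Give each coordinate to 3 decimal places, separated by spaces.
after link 1: o_1 = (1.5000, 2.5981, 3.0000)
after link 2: o_2 = (5.8301, 0.0981, -1.0000)
after link 3: o_3 = (6.3301, 0.9641, -1.0000)
after link 4: o_4 = (10.8277, 1.2542, -3.1651)
after link 5: o_5 = (10.4527, 2.4707, -3.7811)

10.453 2.471 -3.781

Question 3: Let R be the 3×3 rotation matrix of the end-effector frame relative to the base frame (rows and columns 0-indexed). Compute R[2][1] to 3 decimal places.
-0.250

End-effector y-axis (col 1 of R) = (-0.0580,-0.9665,-0.2500)
R[2][1] = -0.2500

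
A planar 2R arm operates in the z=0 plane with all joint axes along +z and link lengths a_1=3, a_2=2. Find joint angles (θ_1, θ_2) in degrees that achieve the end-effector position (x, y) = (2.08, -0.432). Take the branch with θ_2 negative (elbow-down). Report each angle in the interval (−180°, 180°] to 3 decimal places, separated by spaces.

cos θ_2 = (4.5130−3²−2²)/(2·3·2) = -0.7072; θ_2 = -135.0114° (elbow-down)
β = atan2(-0.4320,2.0800) = -11.7331°; ψ = atan2(-1.4139,1.5855) = -41.7261°
θ_1 = β − ψ = 29.9931°

29.993 -135.011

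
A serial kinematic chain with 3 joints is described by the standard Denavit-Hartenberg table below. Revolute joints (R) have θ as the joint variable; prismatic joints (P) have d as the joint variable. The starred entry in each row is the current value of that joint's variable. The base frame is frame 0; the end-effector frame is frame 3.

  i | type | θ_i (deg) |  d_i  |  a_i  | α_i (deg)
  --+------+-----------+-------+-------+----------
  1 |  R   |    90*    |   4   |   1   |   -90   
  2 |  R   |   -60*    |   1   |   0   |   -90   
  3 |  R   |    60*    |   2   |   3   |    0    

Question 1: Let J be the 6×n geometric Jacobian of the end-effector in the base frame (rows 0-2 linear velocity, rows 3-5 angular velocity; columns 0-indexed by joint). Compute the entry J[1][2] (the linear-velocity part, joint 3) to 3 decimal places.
axis z_2 = (-0.0000,0.8660,-0.5000); lever o_n−o_2 = (2.5981,2.4821,0.2990)
cross product → J_v[:, 2] = (1.5000,-1.2990,-2.2500)
J_ω[:, 2] = z_2
entry J[1][2] = -1.2990

-1.299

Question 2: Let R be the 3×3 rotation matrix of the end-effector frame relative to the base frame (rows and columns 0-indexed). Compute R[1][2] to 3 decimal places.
End-effector z-axis (col 2 of R) = (-0.0000,0.8660,-0.5000)
R[1][2] = 0.8660

0.866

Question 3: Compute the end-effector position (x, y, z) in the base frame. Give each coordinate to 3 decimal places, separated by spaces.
1.598 3.482 4.299

after link 1: o_1 = (0.0000, 1.0000, 4.0000)
after link 2: o_2 = (-1.0000, 1.0000, 4.0000)
after link 3: o_3 = (1.5981, 3.4821, 4.2990)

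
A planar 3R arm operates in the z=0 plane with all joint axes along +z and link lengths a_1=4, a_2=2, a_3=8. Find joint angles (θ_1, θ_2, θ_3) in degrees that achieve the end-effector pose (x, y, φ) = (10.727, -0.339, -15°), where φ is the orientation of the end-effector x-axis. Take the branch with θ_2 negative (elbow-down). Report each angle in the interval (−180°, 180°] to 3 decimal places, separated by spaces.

wrist centre = target − a_3·(cos φ, sin φ) = (2.9996, 1.7316)
cos θ_2 = (11.9958−4²−2²)/(2·4·2) = -0.5003; θ_2 = -120.0172° (elbow-down)
β = atan2(1.7316,2.9996) = 29.9962°; ψ = atan2(-1.7318,2.9995) = -30.0000°
θ_1 = β − ψ = 59.9962°
θ_3 = φ − θ_1 − θ_2 = 45.0210° (wrapped to (-180°,180°])

59.996 -120.017 45.021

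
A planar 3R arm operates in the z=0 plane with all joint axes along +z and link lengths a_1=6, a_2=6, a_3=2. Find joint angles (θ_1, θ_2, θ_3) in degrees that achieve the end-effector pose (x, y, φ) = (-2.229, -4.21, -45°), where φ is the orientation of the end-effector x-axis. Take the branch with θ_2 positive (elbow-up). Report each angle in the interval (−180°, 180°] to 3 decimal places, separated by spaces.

wrist centre = target − a_3·(cos φ, sin φ) = (-3.6432, -2.7958)
cos θ_2 = (21.0894−6²−6²)/(2·6·6) = -0.7071; θ_2 = 134.9987° (elbow-up)
β = atan2(-2.7958,-3.6432) = -142.4975°; ψ = atan2(4.2427,1.7575) = 67.4994°
θ_1 = β − ψ = -209.9969°
θ_3 = φ − θ_1 − θ_2 = 29.9981° (wrapped to (-180°,180°])

150.003 134.999 29.998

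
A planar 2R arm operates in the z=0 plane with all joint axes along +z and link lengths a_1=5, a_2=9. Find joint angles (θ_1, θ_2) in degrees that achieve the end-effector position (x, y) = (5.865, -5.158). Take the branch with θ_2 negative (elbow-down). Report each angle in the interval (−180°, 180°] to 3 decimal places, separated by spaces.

cos θ_2 = (61.0032−5²−9²)/(2·5·9) = -0.5000; θ_2 = -119.9977° (elbow-down)
β = atan2(-5.1580,5.8650) = -41.3302°; ψ = atan2(-7.7944,0.5003) = -86.3273°
θ_1 = β − ψ = 44.9971°

44.997 -119.998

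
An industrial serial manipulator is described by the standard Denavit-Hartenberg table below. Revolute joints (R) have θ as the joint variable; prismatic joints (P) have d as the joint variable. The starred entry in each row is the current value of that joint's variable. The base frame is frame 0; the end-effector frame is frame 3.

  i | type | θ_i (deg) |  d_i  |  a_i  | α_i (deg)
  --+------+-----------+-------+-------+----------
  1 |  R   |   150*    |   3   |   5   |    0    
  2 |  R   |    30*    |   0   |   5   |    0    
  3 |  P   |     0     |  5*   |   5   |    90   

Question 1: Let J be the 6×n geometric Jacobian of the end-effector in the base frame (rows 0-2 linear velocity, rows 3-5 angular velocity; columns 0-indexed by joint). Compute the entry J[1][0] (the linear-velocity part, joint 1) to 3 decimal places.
-14.330

axis z_0 = ẑ; lever o_n−o_0 = (-14.3301,2.5000,8.0000)
cross product → J_v[:, 0] = (-2.5000,-14.3301,0.0000)
J_ω[:, 0] = z_0
entry J[1][0] = -14.3301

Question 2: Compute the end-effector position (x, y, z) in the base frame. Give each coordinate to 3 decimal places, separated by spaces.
after link 1: o_1 = (-4.3301, 2.5000, 3.0000)
after link 2: o_2 = (-9.3301, 2.5000, 3.0000)
after link 3: o_3 = (-14.3301, 2.5000, 8.0000)

-14.330 2.500 8.000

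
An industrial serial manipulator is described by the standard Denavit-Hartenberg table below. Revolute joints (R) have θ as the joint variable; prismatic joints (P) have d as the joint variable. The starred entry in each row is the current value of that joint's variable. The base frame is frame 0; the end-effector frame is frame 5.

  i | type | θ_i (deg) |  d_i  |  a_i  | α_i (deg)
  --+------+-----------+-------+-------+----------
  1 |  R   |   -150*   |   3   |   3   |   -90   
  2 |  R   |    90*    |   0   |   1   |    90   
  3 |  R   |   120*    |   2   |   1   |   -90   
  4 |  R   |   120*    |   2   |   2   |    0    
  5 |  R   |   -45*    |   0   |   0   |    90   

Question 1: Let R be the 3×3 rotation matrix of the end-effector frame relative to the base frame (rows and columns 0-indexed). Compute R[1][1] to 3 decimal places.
0.433

End-effector y-axis (col 1 of R) = (-0.2500,0.4330,0.8660)
R[1][1] = 0.4330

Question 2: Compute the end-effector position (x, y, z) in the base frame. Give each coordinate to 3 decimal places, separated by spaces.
after link 1: o_1 = (-2.5981, -1.5000, 3.0000)
after link 2: o_2 = (-2.5981, -1.5000, 2.0000)
after link 3: o_3 = (-3.8971, -3.2500, 2.5000)
after link 4: o_4 = (-3.3301, -0.7679, 3.7321)
after link 5: o_5 = (-3.3301, -0.7679, 3.7321)

-3.330 -0.768 3.732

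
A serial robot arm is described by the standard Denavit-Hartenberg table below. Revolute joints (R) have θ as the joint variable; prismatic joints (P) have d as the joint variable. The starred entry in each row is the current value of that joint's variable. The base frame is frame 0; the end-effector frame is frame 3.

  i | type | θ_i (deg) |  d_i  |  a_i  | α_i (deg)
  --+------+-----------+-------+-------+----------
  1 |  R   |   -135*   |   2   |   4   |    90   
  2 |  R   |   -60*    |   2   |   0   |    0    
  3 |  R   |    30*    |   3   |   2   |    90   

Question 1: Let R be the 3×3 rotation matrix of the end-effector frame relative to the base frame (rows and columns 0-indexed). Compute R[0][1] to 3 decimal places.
-0.707

End-effector y-axis (col 1 of R) = (-0.7071,0.7071,0.0000)
R[0][1] = -0.7071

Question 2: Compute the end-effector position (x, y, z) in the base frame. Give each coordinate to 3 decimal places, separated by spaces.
-7.589 -0.518 1.000

after link 1: o_1 = (-2.8284, -2.8284, 2.0000)
after link 2: o_2 = (-4.2426, -1.4142, 2.0000)
after link 3: o_3 = (-7.5887, -0.5176, 1.0000)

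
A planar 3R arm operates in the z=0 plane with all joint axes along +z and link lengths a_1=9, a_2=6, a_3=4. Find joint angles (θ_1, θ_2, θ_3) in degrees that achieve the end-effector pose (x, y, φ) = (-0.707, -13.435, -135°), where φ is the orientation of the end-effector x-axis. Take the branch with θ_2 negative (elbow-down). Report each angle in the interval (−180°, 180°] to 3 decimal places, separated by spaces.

-44.999 -90.000 -0.001

wrist centre = target − a_3·(cos φ, sin φ) = (2.1214, -10.6066)
cos θ_2 = (116.9998−9²−6²)/(2·9·6) = -0.0000; θ_2 = -90.0001° (elbow-down)
β = atan2(-10.6066,2.1214) = -78.6895°; ψ = atan2(-6.0000,9.0000) = -33.6901°
θ_1 = β − ψ = -44.9994°
θ_3 = φ − θ_1 − θ_2 = -0.0005° (wrapped to (-180°,180°])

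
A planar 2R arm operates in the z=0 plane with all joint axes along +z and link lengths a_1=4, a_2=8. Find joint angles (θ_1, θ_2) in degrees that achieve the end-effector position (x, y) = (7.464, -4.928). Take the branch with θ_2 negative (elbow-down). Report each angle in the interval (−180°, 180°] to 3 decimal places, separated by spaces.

30.003 -90.003

cos θ_2 = (79.9965−4²−8²)/(2·4·8) = -0.0001; θ_2 = -90.0032° (elbow-down)
β = atan2(-4.9280,7.4640) = -33.4342°; ψ = atan2(-8.0000,3.9996) = -63.4375°
θ_1 = β − ψ = 30.0032°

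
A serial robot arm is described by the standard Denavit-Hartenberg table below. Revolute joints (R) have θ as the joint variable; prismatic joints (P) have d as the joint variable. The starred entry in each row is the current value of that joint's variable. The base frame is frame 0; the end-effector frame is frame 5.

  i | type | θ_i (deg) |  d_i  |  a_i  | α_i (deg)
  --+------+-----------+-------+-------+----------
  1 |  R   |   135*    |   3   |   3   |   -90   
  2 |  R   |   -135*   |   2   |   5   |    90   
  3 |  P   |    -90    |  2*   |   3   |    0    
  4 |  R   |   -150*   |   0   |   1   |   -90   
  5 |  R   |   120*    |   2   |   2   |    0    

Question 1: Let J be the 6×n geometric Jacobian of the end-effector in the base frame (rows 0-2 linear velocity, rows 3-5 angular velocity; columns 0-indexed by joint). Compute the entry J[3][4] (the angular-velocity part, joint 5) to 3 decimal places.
axis z_4 = (-0.0795,0.7866,-0.6124); lever o_n−o_4 = (-0.1626,2.8015,0.3536)
cross product → J_v[:, 4] = (1.9937,0.1276,-0.0947)
J_ω[:, 4] = z_4
entry J[3][4] = -0.0795

-0.079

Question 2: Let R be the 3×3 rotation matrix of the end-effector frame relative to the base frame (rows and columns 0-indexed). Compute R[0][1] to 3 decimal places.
End-effector y-axis (col 1 of R) = (0.9968,0.0638,-0.0474)
R[0][1] = 0.9968

0.997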